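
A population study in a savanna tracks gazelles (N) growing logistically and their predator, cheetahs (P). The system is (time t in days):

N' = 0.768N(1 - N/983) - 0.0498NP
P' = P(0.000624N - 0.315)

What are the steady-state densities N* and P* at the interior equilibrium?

N* ≈ 505, P* ≈ 7.5

From dP/dt = 0 with P > 0: 0.000624N* = 0.315, so N* = 505.
Substitute into dN/dt = 0: 0.768(1 - 505/983) = 0.0498P*.
The bracket is 0.486, giving P* = 0.374/0.0498 = 7.5.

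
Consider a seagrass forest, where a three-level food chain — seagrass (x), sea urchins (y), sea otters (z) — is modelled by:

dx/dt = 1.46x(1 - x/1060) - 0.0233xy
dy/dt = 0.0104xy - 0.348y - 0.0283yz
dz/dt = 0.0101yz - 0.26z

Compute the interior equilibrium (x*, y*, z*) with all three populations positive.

From dz/dt = 0: 0.0101y* = 0.26, so y* = 25.7.
From dx/dt = 0: 1.46(1 - x*/1060) = 0.0233·25.7, giving x* = 1060·(1 - 0.411) = 625.
From dy/dt = 0: 0.0104·625 - 0.348 = 0.0283z*, so z* = 6.15/0.0283 = 217.

x* ≈ 625, y* ≈ 25.7, z* ≈ 217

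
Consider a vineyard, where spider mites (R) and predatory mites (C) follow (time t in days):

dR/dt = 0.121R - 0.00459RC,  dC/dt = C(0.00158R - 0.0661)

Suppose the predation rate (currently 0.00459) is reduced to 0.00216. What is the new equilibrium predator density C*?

C* ≈ 56

At the interior fixed point, setting dR/dt = 0 with R > 0 fixes C* = (prey growth rate)/(RC coefficient) — independent of the other coefficients.
With the change, C* = 0.121/0.00216 = 56; it rises from 26.4.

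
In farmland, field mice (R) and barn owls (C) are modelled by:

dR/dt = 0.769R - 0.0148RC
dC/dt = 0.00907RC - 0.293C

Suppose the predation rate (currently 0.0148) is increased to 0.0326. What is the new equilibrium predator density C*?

C* ≈ 23.6

At the interior fixed point, setting dR/dt = 0 with R > 0 fixes C* = (prey growth rate)/(RC coefficient) — independent of the other coefficients.
With the change, C* = 0.769/0.0326 = 23.6; it falls from 52.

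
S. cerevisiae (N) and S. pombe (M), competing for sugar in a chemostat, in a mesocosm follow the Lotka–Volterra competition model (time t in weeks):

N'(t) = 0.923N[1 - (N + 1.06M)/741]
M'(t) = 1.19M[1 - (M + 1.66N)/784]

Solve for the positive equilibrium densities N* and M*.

Setting both brackets to zero gives the nullclines N + 1.06M = 741 and 1.66N + M = 784.
Substituting M = 784 - 1.66N into the first: N(1 - 1.06·1.66) = 741 - 1.06·784.
So N* = -90/-0.76 = 119, and then M* = 784 - 1.66·119 = 587.

N* ≈ 119, M* ≈ 587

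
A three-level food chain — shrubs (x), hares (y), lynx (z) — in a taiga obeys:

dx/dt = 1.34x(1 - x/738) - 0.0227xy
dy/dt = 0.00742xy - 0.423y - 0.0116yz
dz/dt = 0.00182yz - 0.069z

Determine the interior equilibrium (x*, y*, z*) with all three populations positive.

From dz/dt = 0: 0.00182y* = 0.069, so y* = 37.9.
From dx/dt = 0: 1.34(1 - x*/738) = 0.0227·37.9, giving x* = 738·(1 - 0.642) = 264.
From dy/dt = 0: 0.00742·264 - 0.423 = 0.0116z*, so z* = 1.54/0.0116 = 132.

x* ≈ 264, y* ≈ 37.9, z* ≈ 132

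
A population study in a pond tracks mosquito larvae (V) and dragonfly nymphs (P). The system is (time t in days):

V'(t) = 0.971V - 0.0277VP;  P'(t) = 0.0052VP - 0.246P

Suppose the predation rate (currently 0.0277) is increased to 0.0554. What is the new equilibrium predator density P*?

P* ≈ 17.5

At the interior fixed point, setting dV/dt = 0 with V > 0 fixes P* = (prey growth rate)/(VP coefficient) — independent of the other coefficients.
With the change, P* = 0.971/0.0554 = 17.5; it falls from 35.1.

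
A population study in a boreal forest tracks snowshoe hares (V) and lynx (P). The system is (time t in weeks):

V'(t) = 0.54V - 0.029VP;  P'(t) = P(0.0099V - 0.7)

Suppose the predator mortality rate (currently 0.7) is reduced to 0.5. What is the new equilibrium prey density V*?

V* ≈ 50.5

At the interior fixed point, setting dP/dt = 0 with P > 0 fixes V* = (predator death rate)/(VP coefficient) — independent of the other coefficients.
With the change, V* = 0.5/0.0099 = 50.5; it falls from 70.7.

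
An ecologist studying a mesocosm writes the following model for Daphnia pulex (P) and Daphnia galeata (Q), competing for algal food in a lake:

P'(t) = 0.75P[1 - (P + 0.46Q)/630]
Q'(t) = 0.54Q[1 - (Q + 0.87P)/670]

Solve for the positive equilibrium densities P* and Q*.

Setting both brackets to zero gives the nullclines P + 0.46Q = 630 and 0.87P + Q = 670.
Substituting Q = 670 - 0.87P into the first: P(1 - 0.46·0.87) = 630 - 0.46·670.
So P* = 322/0.6 = 537, and then Q* = 670 - 0.87·537 = 203.

P* ≈ 537, Q* ≈ 203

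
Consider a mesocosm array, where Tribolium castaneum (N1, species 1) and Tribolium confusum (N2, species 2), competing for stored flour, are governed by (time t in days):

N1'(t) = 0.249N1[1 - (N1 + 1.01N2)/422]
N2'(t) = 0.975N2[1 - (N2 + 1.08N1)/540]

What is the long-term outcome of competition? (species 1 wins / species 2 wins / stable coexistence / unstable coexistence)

species 2 excludes species 1

Compare the nullcline intercepts: K1/α12 = 422/1.01 = 418 < K2 = 540; K2/α21 = 540/1.08 = 500 > K1 = 422.
Since the inequalities point opposite ways, species 2 can invade but species 1 cannot.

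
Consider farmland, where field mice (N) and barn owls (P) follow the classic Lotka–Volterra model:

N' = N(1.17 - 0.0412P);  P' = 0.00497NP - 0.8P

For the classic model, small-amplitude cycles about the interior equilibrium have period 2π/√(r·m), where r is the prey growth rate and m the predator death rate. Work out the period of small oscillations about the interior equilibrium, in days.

Here r = 1.17 and m = 0.8, so r·m = 0.936.
ω = √0.936 = 0.967 per day, hence T = 2π/ω ≈ 6.49 days.

T ≈ 6.49 days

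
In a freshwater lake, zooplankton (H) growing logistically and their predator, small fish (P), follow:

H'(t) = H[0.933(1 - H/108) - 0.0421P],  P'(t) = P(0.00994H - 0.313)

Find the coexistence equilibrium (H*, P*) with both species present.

H* ≈ 31.5, P* ≈ 15.7

From dP/dt = 0 with P > 0: 0.00994H* = 0.313, so H* = 31.5.
Substitute into dH/dt = 0: 0.933(1 - 31.5/108) = 0.0421P*.
The bracket is 0.708, giving P* = 0.661/0.0421 = 15.7.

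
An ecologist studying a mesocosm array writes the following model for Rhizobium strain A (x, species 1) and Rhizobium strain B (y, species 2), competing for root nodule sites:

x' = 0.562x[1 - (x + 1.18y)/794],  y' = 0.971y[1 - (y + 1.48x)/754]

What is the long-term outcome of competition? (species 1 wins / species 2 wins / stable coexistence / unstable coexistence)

unstable coexistence (outcome depends on initial conditions)

Compare the nullcline intercepts: K1/α12 = 794/1.18 = 673 < K2 = 754; K2/α21 = 754/1.48 = 509 < K1 = 794.
Since both are reversed, neither can invade when rare; the interior point is a saddle.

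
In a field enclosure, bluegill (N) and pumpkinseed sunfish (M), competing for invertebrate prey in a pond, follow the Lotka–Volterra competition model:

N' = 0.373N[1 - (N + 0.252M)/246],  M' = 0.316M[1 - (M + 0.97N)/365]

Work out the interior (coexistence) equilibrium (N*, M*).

N* ≈ 204, M* ≈ 167

Setting both brackets to zero gives the nullclines N + 0.252M = 246 and 0.97N + M = 365.
Substituting M = 365 - 0.97N into the first: N(1 - 0.252·0.97) = 246 - 0.252·365.
So N* = 154/0.756 = 204, and then M* = 365 - 0.97·204 = 167.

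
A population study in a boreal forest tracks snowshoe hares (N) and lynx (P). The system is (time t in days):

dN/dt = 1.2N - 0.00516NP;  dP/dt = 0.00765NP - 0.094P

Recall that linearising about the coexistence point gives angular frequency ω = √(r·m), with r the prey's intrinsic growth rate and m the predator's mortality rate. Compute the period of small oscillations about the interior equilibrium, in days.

Here r = 1.2 and m = 0.094, so r·m = 0.113.
ω = √0.113 = 0.336 per day, hence T = 2π/ω ≈ 18.7 days.

T ≈ 18.7 days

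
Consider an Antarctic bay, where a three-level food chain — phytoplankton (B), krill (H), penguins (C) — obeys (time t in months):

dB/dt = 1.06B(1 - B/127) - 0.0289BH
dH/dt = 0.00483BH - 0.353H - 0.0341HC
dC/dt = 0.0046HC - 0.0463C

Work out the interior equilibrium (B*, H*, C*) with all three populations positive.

From dC/dt = 0: 0.0046H* = 0.0463, so H* = 10.1.
From dB/dt = 0: 1.06(1 - B*/127) = 0.0289·10.1, giving B* = 127·(1 - 0.274) = 92.1.
From dH/dt = 0: 0.00483·92.1 - 0.353 = 0.0341C*, so C* = 0.0921/0.0341 = 2.7.

B* ≈ 92.1, H* ≈ 10.1, C* ≈ 2.7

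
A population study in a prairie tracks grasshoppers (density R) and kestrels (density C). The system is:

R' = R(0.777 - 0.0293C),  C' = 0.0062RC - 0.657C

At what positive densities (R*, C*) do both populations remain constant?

R* ≈ 106, C* ≈ 26.5

Set dC/dt = 0 with C > 0: 0.0062R - 0.657 = 0, so R* = 0.657/0.0062 = 106.
Set dR/dt = 0 with R > 0: 0.777 - 0.0293C = 0, so C* = 0.777/0.0293 = 26.5.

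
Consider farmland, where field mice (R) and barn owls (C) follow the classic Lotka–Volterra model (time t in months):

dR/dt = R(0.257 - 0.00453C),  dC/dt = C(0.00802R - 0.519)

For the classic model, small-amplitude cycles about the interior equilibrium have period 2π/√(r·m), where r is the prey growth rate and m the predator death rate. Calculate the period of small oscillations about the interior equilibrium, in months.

T ≈ 17.2 months

Here r = 0.257 and m = 0.519, so r·m = 0.133.
ω = √0.133 = 0.365 per month, hence T = 2π/ω ≈ 17.2 months.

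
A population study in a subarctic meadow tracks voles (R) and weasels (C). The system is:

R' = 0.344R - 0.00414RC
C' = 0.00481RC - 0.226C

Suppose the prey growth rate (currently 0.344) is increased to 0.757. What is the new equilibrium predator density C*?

C* ≈ 183

At the interior fixed point, setting dR/dt = 0 with R > 0 fixes C* = (prey growth rate)/(RC coefficient) — independent of the other coefficients.
With the change, C* = 0.757/0.00414 = 183; it rises from 83.1.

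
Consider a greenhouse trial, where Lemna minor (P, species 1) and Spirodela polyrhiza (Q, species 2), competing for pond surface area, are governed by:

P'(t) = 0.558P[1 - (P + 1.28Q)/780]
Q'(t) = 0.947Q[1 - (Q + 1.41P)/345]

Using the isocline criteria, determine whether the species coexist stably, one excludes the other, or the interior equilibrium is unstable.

Compare the nullcline intercepts: K1/α12 = 780/1.28 = 609 > K2 = 345; K2/α21 = 345/1.41 = 245 < K1 = 780.
Since the inequalities point opposite ways, species 1 can invade but species 2 cannot.

species 1 excludes species 2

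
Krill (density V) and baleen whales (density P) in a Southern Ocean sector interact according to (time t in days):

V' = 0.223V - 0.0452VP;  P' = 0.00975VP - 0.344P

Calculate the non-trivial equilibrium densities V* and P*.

Set dP/dt = 0 with P > 0: 0.00975V - 0.344 = 0, so V* = 0.344/0.00975 = 35.3.
Set dV/dt = 0 with V > 0: 0.223 - 0.0452P = 0, so P* = 0.223/0.0452 = 4.93.

V* ≈ 35.3, P* ≈ 4.93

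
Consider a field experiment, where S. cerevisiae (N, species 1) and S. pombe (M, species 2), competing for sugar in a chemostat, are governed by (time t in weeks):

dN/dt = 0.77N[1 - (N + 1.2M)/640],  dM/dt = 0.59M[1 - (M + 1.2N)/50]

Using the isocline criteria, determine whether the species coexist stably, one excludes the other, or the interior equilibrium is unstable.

Compare the nullcline intercepts: K1/α12 = 640/1.2 = 533 > K2 = 50; K2/α21 = 50/1.2 = 41.7 < K1 = 640.
Since the inequalities point opposite ways, species 1 can invade but species 2 cannot.

species 1 excludes species 2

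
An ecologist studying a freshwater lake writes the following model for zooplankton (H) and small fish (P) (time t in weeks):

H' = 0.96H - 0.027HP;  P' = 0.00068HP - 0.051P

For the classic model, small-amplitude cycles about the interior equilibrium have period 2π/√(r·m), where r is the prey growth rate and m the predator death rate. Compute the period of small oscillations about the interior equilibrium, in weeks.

Here r = 0.96 and m = 0.051, so r·m = 0.049.
ω = √0.049 = 0.221 per week, hence T = 2π/ω ≈ 28.4 weeks.

T ≈ 28.4 weeks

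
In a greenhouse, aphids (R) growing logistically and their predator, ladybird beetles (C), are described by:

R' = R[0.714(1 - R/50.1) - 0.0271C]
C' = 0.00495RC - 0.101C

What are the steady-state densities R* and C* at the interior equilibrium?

R* ≈ 20.4, C* ≈ 15.6

From dC/dt = 0 with C > 0: 0.00495R* = 0.101, so R* = 20.4.
Substitute into dR/dt = 0: 0.714(1 - 20.4/50.1) = 0.0271C*.
The bracket is 0.593, giving C* = 0.423/0.0271 = 15.6.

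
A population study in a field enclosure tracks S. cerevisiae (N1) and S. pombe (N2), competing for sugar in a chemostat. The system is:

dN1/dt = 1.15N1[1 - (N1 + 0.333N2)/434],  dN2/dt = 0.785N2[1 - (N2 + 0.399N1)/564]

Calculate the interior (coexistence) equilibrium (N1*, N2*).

N1* ≈ 284, N2* ≈ 451

Setting both brackets to zero gives the nullclines N1 + 0.333N2 = 434 and 0.399N1 + N2 = 564.
Substituting N2 = 564 - 0.399N1 into the first: N1(1 - 0.333·0.399) = 434 - 0.333·564.
So N1* = 246/0.867 = 284, and then N2* = 564 - 0.399·284 = 451.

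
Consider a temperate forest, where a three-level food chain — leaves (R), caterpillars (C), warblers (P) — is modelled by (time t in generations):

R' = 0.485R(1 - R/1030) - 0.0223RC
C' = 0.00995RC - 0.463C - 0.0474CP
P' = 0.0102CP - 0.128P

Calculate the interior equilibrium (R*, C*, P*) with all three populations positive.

From dP/dt = 0: 0.0102C* = 0.128, so C* = 12.5.
From dR/dt = 0: 0.485(1 - R*/1030) = 0.0223·12.5, giving R* = 1030·(1 - 0.577) = 436.
From dC/dt = 0: 0.00995·436 - 0.463 = 0.0474P*, so P* = 3.87/0.0474 = 81.7.

R* ≈ 436, C* ≈ 12.5, P* ≈ 81.7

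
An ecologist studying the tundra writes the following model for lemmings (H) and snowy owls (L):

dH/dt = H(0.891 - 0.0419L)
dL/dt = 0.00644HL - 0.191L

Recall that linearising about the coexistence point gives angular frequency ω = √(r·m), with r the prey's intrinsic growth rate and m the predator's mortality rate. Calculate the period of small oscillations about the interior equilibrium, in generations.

T ≈ 15.2 generations

Here r = 0.891 and m = 0.191, so r·m = 0.17.
ω = √0.17 = 0.413 per generation, hence T = 2π/ω ≈ 15.2 generations.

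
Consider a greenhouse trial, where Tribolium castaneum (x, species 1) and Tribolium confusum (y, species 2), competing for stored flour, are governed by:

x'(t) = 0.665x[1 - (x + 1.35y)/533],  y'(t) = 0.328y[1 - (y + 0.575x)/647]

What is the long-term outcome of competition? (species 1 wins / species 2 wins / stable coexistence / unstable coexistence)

species 2 excludes species 1

Compare the nullcline intercepts: K1/α12 = 533/1.35 = 395 < K2 = 647; K2/α21 = 647/0.575 = 1130 > K1 = 533.
Since the inequalities point opposite ways, species 2 can invade but species 1 cannot.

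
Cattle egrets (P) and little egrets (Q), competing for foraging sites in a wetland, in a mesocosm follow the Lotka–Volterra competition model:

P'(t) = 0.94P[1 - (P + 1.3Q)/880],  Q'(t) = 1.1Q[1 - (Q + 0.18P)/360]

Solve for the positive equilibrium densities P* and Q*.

Setting both brackets to zero gives the nullclines P + 1.3Q = 880 and 0.18P + Q = 360.
Substituting Q = 360 - 0.18P into the first: P(1 - 1.3·0.18) = 880 - 1.3·360.
So P* = 412/0.766 = 538, and then Q* = 360 - 0.18·538 = 263.

P* ≈ 538, Q* ≈ 263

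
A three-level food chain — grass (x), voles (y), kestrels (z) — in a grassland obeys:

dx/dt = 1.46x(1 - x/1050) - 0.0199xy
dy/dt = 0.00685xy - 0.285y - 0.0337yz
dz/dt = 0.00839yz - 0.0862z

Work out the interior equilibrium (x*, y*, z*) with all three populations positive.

From dz/dt = 0: 0.00839y* = 0.0862, so y* = 10.3.
From dx/dt = 0: 1.46(1 - x*/1050) = 0.0199·10.3, giving x* = 1050·(1 - 0.14) = 903.
From dy/dt = 0: 0.00685·903 - 0.285 = 0.0337z*, so z* = 5.9/0.0337 = 175.

x* ≈ 903, y* ≈ 10.3, z* ≈ 175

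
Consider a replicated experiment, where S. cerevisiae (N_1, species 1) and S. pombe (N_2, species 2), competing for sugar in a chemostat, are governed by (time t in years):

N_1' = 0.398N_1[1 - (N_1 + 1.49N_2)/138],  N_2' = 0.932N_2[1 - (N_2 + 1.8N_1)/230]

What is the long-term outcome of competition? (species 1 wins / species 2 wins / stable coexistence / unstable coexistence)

Compare the nullcline intercepts: K1/α12 = 138/1.49 = 92.6 < K2 = 230; K2/α21 = 230/1.8 = 128 < K1 = 138.
Since both are reversed, neither can invade when rare; the interior point is a saddle.

unstable coexistence (outcome depends on initial conditions)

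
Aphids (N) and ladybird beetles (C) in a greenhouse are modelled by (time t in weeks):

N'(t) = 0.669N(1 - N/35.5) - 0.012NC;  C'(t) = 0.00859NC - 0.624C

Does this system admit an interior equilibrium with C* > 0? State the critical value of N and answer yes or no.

The predator equation gives dC/dt > 0 only when N > 0.624/0.00859 = 72.6.
Without the predator, N → K = 35.5. Since 35.5 < 72.6, the predator cannot invade.

Threshold N = 72.6; K < 72.6, so no, the predator goes extinct.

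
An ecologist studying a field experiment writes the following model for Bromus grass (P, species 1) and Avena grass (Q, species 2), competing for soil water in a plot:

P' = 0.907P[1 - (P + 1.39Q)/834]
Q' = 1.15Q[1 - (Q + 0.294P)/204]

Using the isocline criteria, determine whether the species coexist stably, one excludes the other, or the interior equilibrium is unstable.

Compare the nullcline intercepts: K1/α12 = 834/1.39 = 600 > K2 = 204; K2/α21 = 204/0.294 = 694 < K1 = 834.
Since the inequalities point opposite ways, species 1 can invade but species 2 cannot.

species 1 excludes species 2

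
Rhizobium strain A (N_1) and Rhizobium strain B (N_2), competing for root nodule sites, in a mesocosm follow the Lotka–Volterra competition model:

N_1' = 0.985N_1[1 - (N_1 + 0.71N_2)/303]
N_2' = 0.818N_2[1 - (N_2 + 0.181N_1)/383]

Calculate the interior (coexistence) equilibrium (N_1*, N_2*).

Setting both brackets to zero gives the nullclines N_1 + 0.71N_2 = 303 and 0.181N_1 + N_2 = 383.
Substituting N_2 = 383 - 0.181N_1 into the first: N_1(1 - 0.71·0.181) = 303 - 0.71·383.
So N_1* = 31.1/0.871 = 35.7, and then N_2* = 383 - 0.181·35.7 = 377.

N_1* ≈ 35.7, N_2* ≈ 377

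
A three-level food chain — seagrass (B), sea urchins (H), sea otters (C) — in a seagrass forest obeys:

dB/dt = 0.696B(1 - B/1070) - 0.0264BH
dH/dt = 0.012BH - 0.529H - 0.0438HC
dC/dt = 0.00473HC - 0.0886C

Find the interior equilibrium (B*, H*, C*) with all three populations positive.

B* ≈ 310, H* ≈ 18.7, C* ≈ 72.8

From dC/dt = 0: 0.00473H* = 0.0886, so H* = 18.7.
From dB/dt = 0: 0.696(1 - B*/1070) = 0.0264·18.7, giving B* = 1070·(1 - 0.711) = 310.
From dH/dt = 0: 0.012·310 - 0.529 = 0.0438C*, so C* = 3.19/0.0438 = 72.8.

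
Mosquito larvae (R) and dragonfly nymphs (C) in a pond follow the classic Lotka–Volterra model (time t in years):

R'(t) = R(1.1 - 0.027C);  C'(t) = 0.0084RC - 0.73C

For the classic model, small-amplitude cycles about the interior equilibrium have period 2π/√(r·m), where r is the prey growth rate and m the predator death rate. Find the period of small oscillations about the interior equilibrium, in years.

T ≈ 7.01 years

Here r = 1.1 and m = 0.73, so r·m = 0.803.
ω = √0.803 = 0.896 per year, hence T = 2π/ω ≈ 7.01 years.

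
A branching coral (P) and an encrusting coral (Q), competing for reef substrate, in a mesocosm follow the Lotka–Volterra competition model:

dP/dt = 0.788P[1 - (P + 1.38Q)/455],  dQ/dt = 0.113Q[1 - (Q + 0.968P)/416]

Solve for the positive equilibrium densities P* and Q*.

Setting both brackets to zero gives the nullclines P + 1.38Q = 455 and 0.968P + Q = 416.
Substituting Q = 416 - 0.968P into the first: P(1 - 1.38·0.968) = 455 - 1.38·416.
So P* = -119/-0.336 = 355, and then Q* = 416 - 0.968·355 = 72.8.

P* ≈ 355, Q* ≈ 72.8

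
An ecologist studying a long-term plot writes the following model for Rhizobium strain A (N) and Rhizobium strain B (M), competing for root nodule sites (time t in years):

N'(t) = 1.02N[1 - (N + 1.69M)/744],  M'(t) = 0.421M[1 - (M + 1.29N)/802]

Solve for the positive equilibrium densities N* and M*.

Setting both brackets to zero gives the nullclines N + 1.69M = 744 and 1.29N + M = 802.
Substituting M = 802 - 1.29N into the first: N(1 - 1.69·1.29) = 744 - 1.69·802.
So N* = -611/-1.18 = 518, and then M* = 802 - 1.29·518 = 134.

N* ≈ 518, M* ≈ 134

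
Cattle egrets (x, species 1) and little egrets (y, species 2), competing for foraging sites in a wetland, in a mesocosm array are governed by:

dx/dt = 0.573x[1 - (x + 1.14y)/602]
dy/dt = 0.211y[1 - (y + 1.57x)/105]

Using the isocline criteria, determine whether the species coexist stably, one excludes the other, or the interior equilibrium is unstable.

species 1 excludes species 2

Compare the nullcline intercepts: K1/α12 = 602/1.14 = 528 > K2 = 105; K2/α21 = 105/1.57 = 66.9 < K1 = 602.
Since the inequalities point opposite ways, species 1 can invade but species 2 cannot.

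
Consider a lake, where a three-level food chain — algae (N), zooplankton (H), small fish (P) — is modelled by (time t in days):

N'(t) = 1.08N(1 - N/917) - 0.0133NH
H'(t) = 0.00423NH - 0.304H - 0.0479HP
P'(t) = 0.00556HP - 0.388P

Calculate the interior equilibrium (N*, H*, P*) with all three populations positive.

From dP/dt = 0: 0.00556H* = 0.388, so H* = 69.8.
From dN/dt = 0: 1.08(1 - N*/917) = 0.0133·69.8, giving N* = 917·(1 - 0.859) = 129.
From dH/dt = 0: 0.00423·129 - 0.304 = 0.0479P*, so P* = 0.241/0.0479 = 5.04.

N* ≈ 129, H* ≈ 69.8, P* ≈ 5.04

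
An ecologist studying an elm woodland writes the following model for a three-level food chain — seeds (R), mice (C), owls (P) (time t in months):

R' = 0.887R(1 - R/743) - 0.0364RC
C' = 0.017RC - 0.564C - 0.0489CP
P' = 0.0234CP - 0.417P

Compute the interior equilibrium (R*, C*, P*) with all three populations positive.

From dP/dt = 0: 0.0234C* = 0.417, so C* = 17.8.
From dR/dt = 0: 0.887(1 - R*/743) = 0.0364·17.8, giving R* = 743·(1 - 0.731) = 200.
From dC/dt = 0: 0.017·200 - 0.564 = 0.0489P*, so P* = 2.83/0.0489 = 57.9.

R* ≈ 200, C* ≈ 17.8, P* ≈ 57.9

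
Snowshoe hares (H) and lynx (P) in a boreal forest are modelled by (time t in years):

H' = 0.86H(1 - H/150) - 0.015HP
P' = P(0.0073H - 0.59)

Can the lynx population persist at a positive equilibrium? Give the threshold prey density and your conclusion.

The predator equation gives dP/dt > 0 only when H > 0.59/0.0073 = 80.8.
Without the predator, H → K = 150. Since 150 > 80.8, the predator can invade and persist.

Threshold H = 80.8; K > 80.8, so yes, the predator persists.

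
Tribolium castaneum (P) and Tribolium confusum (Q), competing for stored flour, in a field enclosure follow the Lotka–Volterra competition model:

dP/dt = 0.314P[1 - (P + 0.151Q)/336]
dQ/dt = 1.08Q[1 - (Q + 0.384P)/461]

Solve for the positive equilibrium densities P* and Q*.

P* ≈ 283, Q* ≈ 352

Setting both brackets to zero gives the nullclines P + 0.151Q = 336 and 0.384P + Q = 461.
Substituting Q = 461 - 0.384P into the first: P(1 - 0.151·0.384) = 336 - 0.151·461.
So P* = 266/0.942 = 283, and then Q* = 461 - 0.384·283 = 352.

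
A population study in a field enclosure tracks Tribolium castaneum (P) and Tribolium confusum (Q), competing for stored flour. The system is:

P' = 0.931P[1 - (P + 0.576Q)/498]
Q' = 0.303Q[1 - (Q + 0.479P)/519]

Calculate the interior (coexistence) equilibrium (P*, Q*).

Setting both brackets to zero gives the nullclines P + 0.576Q = 498 and 0.479P + Q = 519.
Substituting Q = 519 - 0.479P into the first: P(1 - 0.576·0.479) = 498 - 0.576·519.
So P* = 199/0.724 = 275, and then Q* = 519 - 0.479·275 = 387.

P* ≈ 275, Q* ≈ 387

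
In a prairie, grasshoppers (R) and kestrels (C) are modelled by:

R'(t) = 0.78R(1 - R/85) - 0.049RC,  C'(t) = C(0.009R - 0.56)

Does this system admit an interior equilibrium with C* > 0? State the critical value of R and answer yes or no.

The predator equation gives dC/dt > 0 only when R > 0.56/0.009 = 62.2.
Without the predator, R → K = 85. Since 85 > 62.2, the predator can invade and persist.

Threshold R = 62.2; K > 62.2, so yes, the predator persists.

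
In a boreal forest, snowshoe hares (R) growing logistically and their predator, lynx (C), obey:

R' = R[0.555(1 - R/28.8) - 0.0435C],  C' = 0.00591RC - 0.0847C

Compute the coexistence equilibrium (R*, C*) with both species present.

From dC/dt = 0 with C > 0: 0.00591R* = 0.0847, so R* = 14.3.
Substitute into dR/dt = 0: 0.555(1 - 14.3/28.8) = 0.0435C*.
The bracket is 0.502, giving C* = 0.279/0.0435 = 6.41.

R* ≈ 14.3, C* ≈ 6.41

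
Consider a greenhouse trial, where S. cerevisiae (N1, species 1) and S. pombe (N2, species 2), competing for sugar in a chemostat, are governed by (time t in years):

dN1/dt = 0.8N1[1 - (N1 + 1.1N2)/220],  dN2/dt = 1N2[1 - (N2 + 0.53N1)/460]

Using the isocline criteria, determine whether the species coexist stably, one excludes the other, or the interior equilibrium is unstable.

species 2 excludes species 1

Compare the nullcline intercepts: K1/α12 = 220/1.1 = 200 < K2 = 460; K2/α21 = 460/0.53 = 868 > K1 = 220.
Since the inequalities point opposite ways, species 2 can invade but species 1 cannot.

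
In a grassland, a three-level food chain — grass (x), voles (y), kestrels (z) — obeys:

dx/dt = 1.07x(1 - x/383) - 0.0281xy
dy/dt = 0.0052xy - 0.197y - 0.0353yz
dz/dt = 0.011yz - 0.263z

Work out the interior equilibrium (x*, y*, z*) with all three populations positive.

x* ≈ 143, y* ≈ 23.9, z* ≈ 15.4

From dz/dt = 0: 0.011y* = 0.263, so y* = 23.9.
From dx/dt = 0: 1.07(1 - x*/383) = 0.0281·23.9, giving x* = 383·(1 - 0.628) = 143.
From dy/dt = 0: 0.0052·143 - 0.197 = 0.0353z*, so z* = 0.544/0.0353 = 15.4.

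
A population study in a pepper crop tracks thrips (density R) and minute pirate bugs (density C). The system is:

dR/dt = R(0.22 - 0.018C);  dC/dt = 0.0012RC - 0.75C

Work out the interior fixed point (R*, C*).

Set dC/dt = 0 with C > 0: 0.0012R - 0.75 = 0, so R* = 0.75/0.0012 = 625.
Set dR/dt = 0 with R > 0: 0.22 - 0.018C = 0, so C* = 0.22/0.018 = 12.2.

R* ≈ 625, C* ≈ 12.2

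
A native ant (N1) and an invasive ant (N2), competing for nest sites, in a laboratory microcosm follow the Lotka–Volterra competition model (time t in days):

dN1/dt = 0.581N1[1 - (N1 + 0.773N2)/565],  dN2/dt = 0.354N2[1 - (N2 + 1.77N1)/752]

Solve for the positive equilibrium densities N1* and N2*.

Setting both brackets to zero gives the nullclines N1 + 0.773N2 = 565 and 1.77N1 + N2 = 752.
Substituting N2 = 752 - 1.77N1 into the first: N1(1 - 0.773·1.77) = 565 - 0.773·752.
So N1* = -16.3/-0.368 = 44.3, and then N2* = 752 - 1.77·44.3 = 674.

N1* ≈ 44.3, N2* ≈ 674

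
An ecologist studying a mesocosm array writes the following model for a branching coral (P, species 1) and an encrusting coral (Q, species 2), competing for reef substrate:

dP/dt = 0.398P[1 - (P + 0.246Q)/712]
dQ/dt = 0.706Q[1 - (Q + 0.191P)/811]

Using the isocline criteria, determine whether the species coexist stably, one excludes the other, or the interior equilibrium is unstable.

Compare the nullcline intercepts: K1/α12 = 712/0.246 = 2890 > K2 = 811; K2/α21 = 811/0.191 = 4250 > K1 = 712.
Since both inequalities hold, each species can invade when rare, so the interior equilibrium is stable.

stable coexistence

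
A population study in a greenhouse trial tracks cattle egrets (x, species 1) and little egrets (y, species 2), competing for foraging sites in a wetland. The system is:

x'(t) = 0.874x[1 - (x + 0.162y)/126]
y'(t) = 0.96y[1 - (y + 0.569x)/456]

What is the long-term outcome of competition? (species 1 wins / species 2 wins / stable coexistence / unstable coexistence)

Compare the nullcline intercepts: K1/α12 = 126/0.162 = 778 > K2 = 456; K2/α21 = 456/0.569 = 801 > K1 = 126.
Since both inequalities hold, each species can invade when rare, so the interior equilibrium is stable.

stable coexistence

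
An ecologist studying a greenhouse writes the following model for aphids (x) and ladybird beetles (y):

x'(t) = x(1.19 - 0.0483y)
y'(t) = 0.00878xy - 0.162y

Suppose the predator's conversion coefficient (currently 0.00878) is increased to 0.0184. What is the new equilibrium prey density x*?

At the interior fixed point, setting dy/dt = 0 with y > 0 fixes x* = (predator death rate)/(xy coefficient) — independent of the other coefficients.
With the change, x* = 0.162/0.0184 = 8.8; it falls from 18.5.

x* ≈ 8.8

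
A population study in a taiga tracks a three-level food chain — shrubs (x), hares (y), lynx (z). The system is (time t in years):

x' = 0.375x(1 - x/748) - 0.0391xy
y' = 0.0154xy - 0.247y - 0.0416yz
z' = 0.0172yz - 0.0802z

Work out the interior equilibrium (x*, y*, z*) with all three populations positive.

x* ≈ 384, y* ≈ 4.66, z* ≈ 136

From dz/dt = 0: 0.0172y* = 0.0802, so y* = 4.66.
From dx/dt = 0: 0.375(1 - x*/748) = 0.0391·4.66, giving x* = 748·(1 - 0.486) = 384.
From dy/dt = 0: 0.0154·384 - 0.247 = 0.0416z*, so z* = 5.67/0.0416 = 136.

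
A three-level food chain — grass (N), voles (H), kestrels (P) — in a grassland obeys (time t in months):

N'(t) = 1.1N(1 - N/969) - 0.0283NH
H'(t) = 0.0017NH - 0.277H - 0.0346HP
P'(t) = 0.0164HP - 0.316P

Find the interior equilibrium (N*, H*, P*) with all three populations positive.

From dP/dt = 0: 0.0164H* = 0.316, so H* = 19.3.
From dN/dt = 0: 1.1(1 - N*/969) = 0.0283·19.3, giving N* = 969·(1 - 0.496) = 489.
From dH/dt = 0: 0.0017·489 - 0.277 = 0.0346P*, so P* = 0.554/0.0346 = 16.

N* ≈ 489, H* ≈ 19.3, P* ≈ 16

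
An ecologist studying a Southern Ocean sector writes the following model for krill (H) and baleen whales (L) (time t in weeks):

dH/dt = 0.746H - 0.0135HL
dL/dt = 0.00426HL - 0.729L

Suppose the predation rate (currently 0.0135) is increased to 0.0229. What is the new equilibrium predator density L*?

L* ≈ 32.6

At the interior fixed point, setting dH/dt = 0 with H > 0 fixes L* = (prey growth rate)/(HL coefficient) — independent of the other coefficients.
With the change, L* = 0.746/0.0229 = 32.6; it falls from 55.3.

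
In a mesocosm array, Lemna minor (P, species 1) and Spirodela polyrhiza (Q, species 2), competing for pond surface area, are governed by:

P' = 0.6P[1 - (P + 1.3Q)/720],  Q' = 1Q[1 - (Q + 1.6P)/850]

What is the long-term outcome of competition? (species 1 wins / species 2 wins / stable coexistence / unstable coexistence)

Compare the nullcline intercepts: K1/α12 = 720/1.3 = 554 < K2 = 850; K2/α21 = 850/1.6 = 531 < K1 = 720.
Since both are reversed, neither can invade when rare; the interior point is a saddle.

unstable coexistence (outcome depends on initial conditions)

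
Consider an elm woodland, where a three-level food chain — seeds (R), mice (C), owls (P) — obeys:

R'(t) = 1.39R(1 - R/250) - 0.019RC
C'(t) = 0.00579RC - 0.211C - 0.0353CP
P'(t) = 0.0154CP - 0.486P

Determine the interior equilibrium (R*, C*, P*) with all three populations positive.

From dP/dt = 0: 0.0154C* = 0.486, so C* = 31.6.
From dR/dt = 0: 1.39(1 - R*/250) = 0.019·31.6, giving R* = 250·(1 - 0.431) = 142.
From dC/dt = 0: 0.00579·142 - 0.211 = 0.0353P*, so P* = 0.612/0.0353 = 17.3.

R* ≈ 142, C* ≈ 31.6, P* ≈ 17.3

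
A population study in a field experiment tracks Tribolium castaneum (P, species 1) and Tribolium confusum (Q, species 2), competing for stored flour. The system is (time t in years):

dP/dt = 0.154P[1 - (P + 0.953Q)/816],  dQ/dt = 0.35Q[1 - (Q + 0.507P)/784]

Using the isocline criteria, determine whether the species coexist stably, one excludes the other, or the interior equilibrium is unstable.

Compare the nullcline intercepts: K1/α12 = 816/0.953 = 856 > K2 = 784; K2/α21 = 784/0.507 = 1550 > K1 = 816.
Since both inequalities hold, each species can invade when rare, so the interior equilibrium is stable.

stable coexistence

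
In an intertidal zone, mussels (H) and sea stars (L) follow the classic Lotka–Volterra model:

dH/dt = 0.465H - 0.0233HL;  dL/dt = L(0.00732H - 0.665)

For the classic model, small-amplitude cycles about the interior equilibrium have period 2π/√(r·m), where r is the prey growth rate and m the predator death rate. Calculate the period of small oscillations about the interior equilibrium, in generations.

T ≈ 11.3 generations

Here r = 0.465 and m = 0.665, so r·m = 0.309.
ω = √0.309 = 0.556 per generation, hence T = 2π/ω ≈ 11.3 generations.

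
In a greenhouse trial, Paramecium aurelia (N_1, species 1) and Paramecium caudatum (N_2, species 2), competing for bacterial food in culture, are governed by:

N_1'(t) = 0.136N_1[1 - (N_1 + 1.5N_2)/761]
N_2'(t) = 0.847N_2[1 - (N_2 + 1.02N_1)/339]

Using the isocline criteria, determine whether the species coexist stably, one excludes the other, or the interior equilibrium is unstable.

species 1 excludes species 2

Compare the nullcline intercepts: K1/α12 = 761/1.5 = 507 > K2 = 339; K2/α21 = 339/1.02 = 332 < K1 = 761.
Since the inequalities point opposite ways, species 1 can invade but species 2 cannot.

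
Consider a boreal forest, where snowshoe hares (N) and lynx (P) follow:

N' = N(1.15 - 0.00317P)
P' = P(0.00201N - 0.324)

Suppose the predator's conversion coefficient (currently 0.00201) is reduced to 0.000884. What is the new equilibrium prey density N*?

N* ≈ 367

At the interior fixed point, setting dP/dt = 0 with P > 0 fixes N* = (predator death rate)/(NP coefficient) — independent of the other coefficients.
With the change, N* = 0.324/0.000884 = 367; it rises from 161.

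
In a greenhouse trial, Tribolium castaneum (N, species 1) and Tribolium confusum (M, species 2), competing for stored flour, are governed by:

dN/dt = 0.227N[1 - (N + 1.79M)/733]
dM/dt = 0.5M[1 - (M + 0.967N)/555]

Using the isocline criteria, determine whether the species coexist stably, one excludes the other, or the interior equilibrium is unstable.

unstable coexistence (outcome depends on initial conditions)

Compare the nullcline intercepts: K1/α12 = 733/1.79 = 409 < K2 = 555; K2/α21 = 555/0.967 = 574 < K1 = 733.
Since both are reversed, neither can invade when rare; the interior point is a saddle.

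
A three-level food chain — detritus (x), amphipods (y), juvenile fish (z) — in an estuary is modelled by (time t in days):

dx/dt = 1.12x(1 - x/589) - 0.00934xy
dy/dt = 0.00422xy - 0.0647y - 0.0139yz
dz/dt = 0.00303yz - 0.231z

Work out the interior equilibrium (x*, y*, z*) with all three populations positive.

x* ≈ 215, y* ≈ 76.2, z* ≈ 60.5

From dz/dt = 0: 0.00303y* = 0.231, so y* = 76.2.
From dx/dt = 0: 1.12(1 - x*/589) = 0.00934·76.2, giving x* = 589·(1 - 0.636) = 215.
From dy/dt = 0: 0.00422·215 - 0.0647 = 0.0139z*, so z* = 0.841/0.0139 = 60.5.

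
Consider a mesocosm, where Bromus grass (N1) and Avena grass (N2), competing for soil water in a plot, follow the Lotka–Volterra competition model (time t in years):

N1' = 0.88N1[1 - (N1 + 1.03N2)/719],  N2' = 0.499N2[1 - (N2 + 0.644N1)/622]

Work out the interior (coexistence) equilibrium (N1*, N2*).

Setting both brackets to zero gives the nullclines N1 + 1.03N2 = 719 and 0.644N1 + N2 = 622.
Substituting N2 = 622 - 0.644N1 into the first: N1(1 - 1.03·0.644) = 719 - 1.03·622.
So N1* = 78.3/0.337 = 233, and then N2* = 622 - 0.644·233 = 472.

N1* ≈ 233, N2* ≈ 472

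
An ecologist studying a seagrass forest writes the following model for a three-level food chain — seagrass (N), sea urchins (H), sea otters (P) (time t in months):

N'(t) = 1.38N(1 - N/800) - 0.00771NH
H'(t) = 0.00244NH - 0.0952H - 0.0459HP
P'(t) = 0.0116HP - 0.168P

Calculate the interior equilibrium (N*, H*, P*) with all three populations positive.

From dP/dt = 0: 0.0116H* = 0.168, so H* = 14.5.
From dN/dt = 0: 1.38(1 - N*/800) = 0.00771·14.5, giving N* = 800·(1 - 0.0809) = 735.
From dH/dt = 0: 0.00244·735 - 0.0952 = 0.0459P*, so P* = 1.7/0.0459 = 37.

N* ≈ 735, H* ≈ 14.5, P* ≈ 37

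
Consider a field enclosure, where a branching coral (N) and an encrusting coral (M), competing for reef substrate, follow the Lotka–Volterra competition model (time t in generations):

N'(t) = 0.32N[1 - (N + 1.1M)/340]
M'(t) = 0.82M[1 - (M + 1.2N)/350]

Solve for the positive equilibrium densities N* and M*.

Setting both brackets to zero gives the nullclines N + 1.1M = 340 and 1.2N + M = 350.
Substituting M = 350 - 1.2N into the first: N(1 - 1.1·1.2) = 340 - 1.1·350.
So N* = -45/-0.32 = 141, and then M* = 350 - 1.2·141 = 181.

N* ≈ 141, M* ≈ 181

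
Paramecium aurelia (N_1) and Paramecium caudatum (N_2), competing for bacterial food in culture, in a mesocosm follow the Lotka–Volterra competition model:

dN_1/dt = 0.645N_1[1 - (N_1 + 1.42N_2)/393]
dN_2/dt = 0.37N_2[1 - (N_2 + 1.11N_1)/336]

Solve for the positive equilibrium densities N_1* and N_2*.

N_1* ≈ 146, N_2* ≈ 174

Setting both brackets to zero gives the nullclines N_1 + 1.42N_2 = 393 and 1.11N_1 + N_2 = 336.
Substituting N_2 = 336 - 1.11N_1 into the first: N_1(1 - 1.42·1.11) = 393 - 1.42·336.
So N_1* = -84.1/-0.576 = 146, and then N_2* = 336 - 1.11·146 = 174.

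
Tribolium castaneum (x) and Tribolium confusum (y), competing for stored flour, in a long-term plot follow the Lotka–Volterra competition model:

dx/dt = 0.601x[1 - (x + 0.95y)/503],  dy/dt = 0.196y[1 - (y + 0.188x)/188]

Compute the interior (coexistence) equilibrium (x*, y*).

x* ≈ 395, y* ≈ 114

Setting both brackets to zero gives the nullclines x + 0.95y = 503 and 0.188x + y = 188.
Substituting y = 188 - 0.188x into the first: x(1 - 0.95·0.188) = 503 - 0.95·188.
So x* = 324/0.821 = 395, and then y* = 188 - 0.188·395 = 114.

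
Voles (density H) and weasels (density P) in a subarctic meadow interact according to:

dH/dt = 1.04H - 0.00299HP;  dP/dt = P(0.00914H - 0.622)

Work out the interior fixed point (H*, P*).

Set dP/dt = 0 with P > 0: 0.00914H - 0.622 = 0, so H* = 0.622/0.00914 = 68.1.
Set dH/dt = 0 with H > 0: 1.04 - 0.00299P = 0, so P* = 1.04/0.00299 = 348.

H* ≈ 68.1, P* ≈ 348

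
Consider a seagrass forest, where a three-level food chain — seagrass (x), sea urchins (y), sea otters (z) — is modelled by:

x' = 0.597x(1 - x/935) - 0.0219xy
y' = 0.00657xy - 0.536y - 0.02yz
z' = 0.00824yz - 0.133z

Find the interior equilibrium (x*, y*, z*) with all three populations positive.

x* ≈ 381, y* ≈ 16.1, z* ≈ 98.5

From dz/dt = 0: 0.00824y* = 0.133, so y* = 16.1.
From dx/dt = 0: 0.597(1 - x*/935) = 0.0219·16.1, giving x* = 935·(1 - 0.592) = 381.
From dy/dt = 0: 0.00657·381 - 0.536 = 0.02z*, so z* = 1.97/0.02 = 98.5.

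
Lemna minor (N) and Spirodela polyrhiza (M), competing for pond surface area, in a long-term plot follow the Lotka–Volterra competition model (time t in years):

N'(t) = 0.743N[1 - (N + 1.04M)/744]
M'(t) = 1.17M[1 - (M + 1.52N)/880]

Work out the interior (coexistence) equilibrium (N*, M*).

Setting both brackets to zero gives the nullclines N + 1.04M = 744 and 1.52N + M = 880.
Substituting M = 880 - 1.52N into the first: N(1 - 1.04·1.52) = 744 - 1.04·880.
So N* = -171/-0.581 = 295, and then M* = 880 - 1.52·295 = 432.

N* ≈ 295, M* ≈ 432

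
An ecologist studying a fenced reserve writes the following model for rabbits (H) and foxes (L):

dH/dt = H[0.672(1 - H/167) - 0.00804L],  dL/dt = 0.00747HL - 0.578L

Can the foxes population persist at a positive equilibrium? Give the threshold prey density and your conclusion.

The predator equation gives dL/dt > 0 only when H > 0.578/0.00747 = 77.4.
Without the predator, H → K = 167. Since 167 > 77.4, the predator can invade and persist.

Threshold H = 77.4; K > 77.4, so yes, the predator persists.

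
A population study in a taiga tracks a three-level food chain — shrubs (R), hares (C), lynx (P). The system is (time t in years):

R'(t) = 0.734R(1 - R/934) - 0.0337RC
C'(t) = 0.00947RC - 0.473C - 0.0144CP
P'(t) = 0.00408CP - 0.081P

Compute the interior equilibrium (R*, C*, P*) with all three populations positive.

R* ≈ 82.7, C* ≈ 19.9, P* ≈ 21.5

From dP/dt = 0: 0.00408C* = 0.081, so C* = 19.9.
From dR/dt = 0: 0.734(1 - R*/934) = 0.0337·19.9, giving R* = 934·(1 - 0.912) = 82.7.
From dC/dt = 0: 0.00947·82.7 - 0.473 = 0.0144P*, so P* = 0.31/0.0144 = 21.5.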